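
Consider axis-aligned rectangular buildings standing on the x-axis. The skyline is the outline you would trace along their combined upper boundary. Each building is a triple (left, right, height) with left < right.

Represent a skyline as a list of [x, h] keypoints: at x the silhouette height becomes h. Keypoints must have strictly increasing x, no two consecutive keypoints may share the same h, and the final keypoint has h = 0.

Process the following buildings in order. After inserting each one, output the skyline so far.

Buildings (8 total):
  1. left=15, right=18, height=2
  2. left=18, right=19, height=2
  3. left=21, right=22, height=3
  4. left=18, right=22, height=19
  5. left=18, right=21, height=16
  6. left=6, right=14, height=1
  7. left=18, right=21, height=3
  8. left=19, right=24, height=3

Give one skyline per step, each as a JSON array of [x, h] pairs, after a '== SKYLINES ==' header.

== SKYLINES ==
[[15,2],[18,0]]
[[15,2],[19,0]]
[[15,2],[19,0],[21,3],[22,0]]
[[15,2],[18,19],[22,0]]
[[15,2],[18,19],[22,0]]
[[6,1],[14,0],[15,2],[18,19],[22,0]]
[[6,1],[14,0],[15,2],[18,19],[22,0]]
[[6,1],[14,0],[15,2],[18,19],[22,3],[24,0]]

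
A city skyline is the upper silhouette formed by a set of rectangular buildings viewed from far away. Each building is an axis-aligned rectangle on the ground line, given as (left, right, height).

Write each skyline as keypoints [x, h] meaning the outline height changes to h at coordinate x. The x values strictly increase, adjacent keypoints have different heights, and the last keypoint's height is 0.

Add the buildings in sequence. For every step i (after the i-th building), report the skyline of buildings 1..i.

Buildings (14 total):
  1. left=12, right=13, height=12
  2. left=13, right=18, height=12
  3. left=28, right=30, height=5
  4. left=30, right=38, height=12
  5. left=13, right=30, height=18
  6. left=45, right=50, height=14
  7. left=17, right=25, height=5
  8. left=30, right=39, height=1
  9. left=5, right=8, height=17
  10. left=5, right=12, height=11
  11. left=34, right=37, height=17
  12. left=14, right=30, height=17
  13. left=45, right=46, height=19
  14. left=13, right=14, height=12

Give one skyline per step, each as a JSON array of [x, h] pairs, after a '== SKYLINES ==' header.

== SKYLINES ==
[[12,12],[13,0]]
[[12,12],[18,0]]
[[12,12],[18,0],[28,5],[30,0]]
[[12,12],[18,0],[28,5],[30,12],[38,0]]
[[12,12],[13,18],[30,12],[38,0]]
[[12,12],[13,18],[30,12],[38,0],[45,14],[50,0]]
[[12,12],[13,18],[30,12],[38,0],[45,14],[50,0]]
[[12,12],[13,18],[30,12],[38,1],[39,0],[45,14],[50,0]]
[[5,17],[8,0],[12,12],[13,18],[30,12],[38,1],[39,0],[45,14],[50,0]]
[[5,17],[8,11],[12,12],[13,18],[30,12],[38,1],[39,0],[45,14],[50,0]]
[[5,17],[8,11],[12,12],[13,18],[30,12],[34,17],[37,12],[38,1],[39,0],[45,14],[50,0]]
[[5,17],[8,11],[12,12],[13,18],[30,12],[34,17],[37,12],[38,1],[39,0],[45,14],[50,0]]
[[5,17],[8,11],[12,12],[13,18],[30,12],[34,17],[37,12],[38,1],[39,0],[45,19],[46,14],[50,0]]
[[5,17],[8,11],[12,12],[13,18],[30,12],[34,17],[37,12],[38,1],[39,0],[45,19],[46,14],[50,0]]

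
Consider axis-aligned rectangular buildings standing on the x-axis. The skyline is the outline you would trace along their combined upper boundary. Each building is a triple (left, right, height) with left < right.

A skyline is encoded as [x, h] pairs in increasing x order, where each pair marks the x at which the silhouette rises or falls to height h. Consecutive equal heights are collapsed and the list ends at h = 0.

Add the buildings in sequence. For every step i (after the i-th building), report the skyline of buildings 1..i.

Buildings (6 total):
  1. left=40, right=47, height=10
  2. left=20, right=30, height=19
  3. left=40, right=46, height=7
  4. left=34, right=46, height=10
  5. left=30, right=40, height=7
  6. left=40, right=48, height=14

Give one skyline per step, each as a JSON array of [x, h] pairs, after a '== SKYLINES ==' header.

== SKYLINES ==
[[40,10],[47,0]]
[[20,19],[30,0],[40,10],[47,0]]
[[20,19],[30,0],[40,10],[47,0]]
[[20,19],[30,0],[34,10],[47,0]]
[[20,19],[30,7],[34,10],[47,0]]
[[20,19],[30,7],[34,10],[40,14],[48,0]]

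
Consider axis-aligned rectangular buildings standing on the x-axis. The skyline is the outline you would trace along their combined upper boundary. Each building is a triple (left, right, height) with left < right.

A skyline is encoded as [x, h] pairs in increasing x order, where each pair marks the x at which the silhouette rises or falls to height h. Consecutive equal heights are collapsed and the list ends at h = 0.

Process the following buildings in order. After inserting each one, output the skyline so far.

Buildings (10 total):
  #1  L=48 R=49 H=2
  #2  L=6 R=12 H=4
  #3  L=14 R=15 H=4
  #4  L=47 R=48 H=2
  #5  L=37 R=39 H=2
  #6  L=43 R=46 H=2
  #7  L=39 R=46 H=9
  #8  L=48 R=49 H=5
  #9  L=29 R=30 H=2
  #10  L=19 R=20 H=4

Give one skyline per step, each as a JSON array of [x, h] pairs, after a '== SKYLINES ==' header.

== SKYLINES ==
[[48,2],[49,0]]
[[6,4],[12,0],[48,2],[49,0]]
[[6,4],[12,0],[14,4],[15,0],[48,2],[49,0]]
[[6,4],[12,0],[14,4],[15,0],[47,2],[49,0]]
[[6,4],[12,0],[14,4],[15,0],[37,2],[39,0],[47,2],[49,0]]
[[6,4],[12,0],[14,4],[15,0],[37,2],[39,0],[43,2],[46,0],[47,2],[49,0]]
[[6,4],[12,0],[14,4],[15,0],[37,2],[39,9],[46,0],[47,2],[49,0]]
[[6,4],[12,0],[14,4],[15,0],[37,2],[39,9],[46,0],[47,2],[48,5],[49,0]]
[[6,4],[12,0],[14,4],[15,0],[29,2],[30,0],[37,2],[39,9],[46,0],[47,2],[48,5],[49,0]]
[[6,4],[12,0],[14,4],[15,0],[19,4],[20,0],[29,2],[30,0],[37,2],[39,9],[46,0],[47,2],[48,5],[49,0]]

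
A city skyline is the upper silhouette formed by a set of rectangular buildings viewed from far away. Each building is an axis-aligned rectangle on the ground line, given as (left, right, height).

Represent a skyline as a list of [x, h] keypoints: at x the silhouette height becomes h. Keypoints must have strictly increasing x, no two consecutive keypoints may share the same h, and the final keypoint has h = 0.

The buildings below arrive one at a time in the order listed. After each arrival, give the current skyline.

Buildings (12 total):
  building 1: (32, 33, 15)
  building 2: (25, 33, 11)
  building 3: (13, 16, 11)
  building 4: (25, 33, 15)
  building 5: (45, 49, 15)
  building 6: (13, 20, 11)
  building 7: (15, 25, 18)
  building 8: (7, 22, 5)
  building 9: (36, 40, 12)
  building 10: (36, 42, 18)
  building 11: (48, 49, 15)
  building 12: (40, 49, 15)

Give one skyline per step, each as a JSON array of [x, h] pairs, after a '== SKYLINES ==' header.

== SKYLINES ==
[[32,15],[33,0]]
[[25,11],[32,15],[33,0]]
[[13,11],[16,0],[25,11],[32,15],[33,0]]
[[13,11],[16,0],[25,15],[33,0]]
[[13,11],[16,0],[25,15],[33,0],[45,15],[49,0]]
[[13,11],[20,0],[25,15],[33,0],[45,15],[49,0]]
[[13,11],[15,18],[25,15],[33,0],[45,15],[49,0]]
[[7,5],[13,11],[15,18],[25,15],[33,0],[45,15],[49,0]]
[[7,5],[13,11],[15,18],[25,15],[33,0],[36,12],[40,0],[45,15],[49,0]]
[[7,5],[13,11],[15,18],[25,15],[33,0],[36,18],[42,0],[45,15],[49,0]]
[[7,5],[13,11],[15,18],[25,15],[33,0],[36,18],[42,0],[45,15],[49,0]]
[[7,5],[13,11],[15,18],[25,15],[33,0],[36,18],[42,15],[49,0]]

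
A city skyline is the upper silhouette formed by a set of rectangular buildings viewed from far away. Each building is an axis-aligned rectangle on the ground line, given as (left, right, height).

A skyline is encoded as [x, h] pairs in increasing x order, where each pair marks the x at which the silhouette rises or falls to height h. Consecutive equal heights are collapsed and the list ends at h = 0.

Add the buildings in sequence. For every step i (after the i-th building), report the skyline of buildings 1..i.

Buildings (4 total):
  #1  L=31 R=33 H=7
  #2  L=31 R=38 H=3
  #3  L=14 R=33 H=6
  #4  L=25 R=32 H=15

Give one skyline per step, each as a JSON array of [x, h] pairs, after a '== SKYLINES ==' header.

== SKYLINES ==
[[31,7],[33,0]]
[[31,7],[33,3],[38,0]]
[[14,6],[31,7],[33,3],[38,0]]
[[14,6],[25,15],[32,7],[33,3],[38,0]]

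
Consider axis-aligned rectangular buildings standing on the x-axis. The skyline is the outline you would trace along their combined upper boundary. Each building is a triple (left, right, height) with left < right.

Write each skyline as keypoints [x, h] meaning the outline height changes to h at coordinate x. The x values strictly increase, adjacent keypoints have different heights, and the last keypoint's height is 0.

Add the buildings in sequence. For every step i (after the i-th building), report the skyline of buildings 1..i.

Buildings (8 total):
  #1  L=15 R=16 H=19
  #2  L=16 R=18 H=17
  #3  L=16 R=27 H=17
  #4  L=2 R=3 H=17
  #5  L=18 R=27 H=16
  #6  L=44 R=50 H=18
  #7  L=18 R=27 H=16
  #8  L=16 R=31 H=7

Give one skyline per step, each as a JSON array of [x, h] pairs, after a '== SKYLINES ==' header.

== SKYLINES ==
[[15,19],[16,0]]
[[15,19],[16,17],[18,0]]
[[15,19],[16,17],[27,0]]
[[2,17],[3,0],[15,19],[16,17],[27,0]]
[[2,17],[3,0],[15,19],[16,17],[27,0]]
[[2,17],[3,0],[15,19],[16,17],[27,0],[44,18],[50,0]]
[[2,17],[3,0],[15,19],[16,17],[27,0],[44,18],[50,0]]
[[2,17],[3,0],[15,19],[16,17],[27,7],[31,0],[44,18],[50,0]]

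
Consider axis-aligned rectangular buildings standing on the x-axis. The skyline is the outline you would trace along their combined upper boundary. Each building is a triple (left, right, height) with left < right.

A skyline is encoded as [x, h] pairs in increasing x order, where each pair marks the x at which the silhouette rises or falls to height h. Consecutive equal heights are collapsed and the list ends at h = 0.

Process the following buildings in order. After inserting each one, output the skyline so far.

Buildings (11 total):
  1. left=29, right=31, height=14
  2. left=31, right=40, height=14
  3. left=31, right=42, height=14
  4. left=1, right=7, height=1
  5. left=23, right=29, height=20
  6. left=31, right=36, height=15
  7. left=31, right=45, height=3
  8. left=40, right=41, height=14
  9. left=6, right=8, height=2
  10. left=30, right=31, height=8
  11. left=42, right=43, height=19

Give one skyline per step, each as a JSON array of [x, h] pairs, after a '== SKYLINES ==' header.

== SKYLINES ==
[[29,14],[31,0]]
[[29,14],[40,0]]
[[29,14],[42,0]]
[[1,1],[7,0],[29,14],[42,0]]
[[1,1],[7,0],[23,20],[29,14],[42,0]]
[[1,1],[7,0],[23,20],[29,14],[31,15],[36,14],[42,0]]
[[1,1],[7,0],[23,20],[29,14],[31,15],[36,14],[42,3],[45,0]]
[[1,1],[7,0],[23,20],[29,14],[31,15],[36,14],[42,3],[45,0]]
[[1,1],[6,2],[8,0],[23,20],[29,14],[31,15],[36,14],[42,3],[45,0]]
[[1,1],[6,2],[8,0],[23,20],[29,14],[31,15],[36,14],[42,3],[45,0]]
[[1,1],[6,2],[8,0],[23,20],[29,14],[31,15],[36,14],[42,19],[43,3],[45,0]]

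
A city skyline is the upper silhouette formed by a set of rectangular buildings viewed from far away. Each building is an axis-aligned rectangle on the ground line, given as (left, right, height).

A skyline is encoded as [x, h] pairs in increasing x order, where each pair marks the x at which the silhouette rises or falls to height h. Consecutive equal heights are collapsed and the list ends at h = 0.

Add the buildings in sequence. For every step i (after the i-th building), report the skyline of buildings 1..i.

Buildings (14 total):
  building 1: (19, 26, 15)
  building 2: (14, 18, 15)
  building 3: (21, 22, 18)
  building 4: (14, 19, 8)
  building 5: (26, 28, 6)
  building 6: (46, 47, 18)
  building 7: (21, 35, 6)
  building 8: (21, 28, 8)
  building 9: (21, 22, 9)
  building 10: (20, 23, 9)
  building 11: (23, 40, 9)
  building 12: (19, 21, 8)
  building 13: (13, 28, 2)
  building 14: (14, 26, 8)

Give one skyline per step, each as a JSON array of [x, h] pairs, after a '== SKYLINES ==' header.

== SKYLINES ==
[[19,15],[26,0]]
[[14,15],[18,0],[19,15],[26,0]]
[[14,15],[18,0],[19,15],[21,18],[22,15],[26,0]]
[[14,15],[18,8],[19,15],[21,18],[22,15],[26,0]]
[[14,15],[18,8],[19,15],[21,18],[22,15],[26,6],[28,0]]
[[14,15],[18,8],[19,15],[21,18],[22,15],[26,6],[28,0],[46,18],[47,0]]
[[14,15],[18,8],[19,15],[21,18],[22,15],[26,6],[35,0],[46,18],[47,0]]
[[14,15],[18,8],[19,15],[21,18],[22,15],[26,8],[28,6],[35,0],[46,18],[47,0]]
[[14,15],[18,8],[19,15],[21,18],[22,15],[26,8],[28,6],[35,0],[46,18],[47,0]]
[[14,15],[18,8],[19,15],[21,18],[22,15],[26,8],[28,6],[35,0],[46,18],[47,0]]
[[14,15],[18,8],[19,15],[21,18],[22,15],[26,9],[40,0],[46,18],[47,0]]
[[14,15],[18,8],[19,15],[21,18],[22,15],[26,9],[40,0],[46,18],[47,0]]
[[13,2],[14,15],[18,8],[19,15],[21,18],[22,15],[26,9],[40,0],[46,18],[47,0]]
[[13,2],[14,15],[18,8],[19,15],[21,18],[22,15],[26,9],[40,0],[46,18],[47,0]]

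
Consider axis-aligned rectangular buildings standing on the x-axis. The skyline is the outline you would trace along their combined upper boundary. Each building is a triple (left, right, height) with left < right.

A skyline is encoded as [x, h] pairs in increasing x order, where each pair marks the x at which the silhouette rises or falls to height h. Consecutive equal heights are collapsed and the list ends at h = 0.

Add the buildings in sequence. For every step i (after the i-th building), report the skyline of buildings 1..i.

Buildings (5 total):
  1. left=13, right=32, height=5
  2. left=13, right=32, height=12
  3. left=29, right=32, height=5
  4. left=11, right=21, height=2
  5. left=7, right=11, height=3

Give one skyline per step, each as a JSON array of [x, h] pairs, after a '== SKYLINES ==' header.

== SKYLINES ==
[[13,5],[32,0]]
[[13,12],[32,0]]
[[13,12],[32,0]]
[[11,2],[13,12],[32,0]]
[[7,3],[11,2],[13,12],[32,0]]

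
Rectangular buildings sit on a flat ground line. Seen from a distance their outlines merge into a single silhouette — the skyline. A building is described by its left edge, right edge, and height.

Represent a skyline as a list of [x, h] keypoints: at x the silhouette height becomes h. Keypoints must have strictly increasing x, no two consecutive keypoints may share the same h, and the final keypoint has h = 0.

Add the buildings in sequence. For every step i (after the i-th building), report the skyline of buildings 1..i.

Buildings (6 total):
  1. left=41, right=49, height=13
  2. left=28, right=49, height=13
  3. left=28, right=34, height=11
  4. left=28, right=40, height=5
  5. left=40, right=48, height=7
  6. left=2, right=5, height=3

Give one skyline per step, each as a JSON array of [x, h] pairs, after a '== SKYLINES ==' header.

== SKYLINES ==
[[41,13],[49,0]]
[[28,13],[49,0]]
[[28,13],[49,0]]
[[28,13],[49,0]]
[[28,13],[49,0]]
[[2,3],[5,0],[28,13],[49,0]]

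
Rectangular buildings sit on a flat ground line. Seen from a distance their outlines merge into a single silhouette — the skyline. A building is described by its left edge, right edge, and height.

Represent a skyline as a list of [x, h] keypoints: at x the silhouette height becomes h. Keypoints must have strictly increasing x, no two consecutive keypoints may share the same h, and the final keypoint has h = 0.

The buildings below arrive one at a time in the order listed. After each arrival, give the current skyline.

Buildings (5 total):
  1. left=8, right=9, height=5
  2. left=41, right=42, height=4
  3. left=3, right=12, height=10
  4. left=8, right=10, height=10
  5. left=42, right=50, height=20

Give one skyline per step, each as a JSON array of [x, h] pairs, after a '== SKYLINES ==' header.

== SKYLINES ==
[[8,5],[9,0]]
[[8,5],[9,0],[41,4],[42,0]]
[[3,10],[12,0],[41,4],[42,0]]
[[3,10],[12,0],[41,4],[42,0]]
[[3,10],[12,0],[41,4],[42,20],[50,0]]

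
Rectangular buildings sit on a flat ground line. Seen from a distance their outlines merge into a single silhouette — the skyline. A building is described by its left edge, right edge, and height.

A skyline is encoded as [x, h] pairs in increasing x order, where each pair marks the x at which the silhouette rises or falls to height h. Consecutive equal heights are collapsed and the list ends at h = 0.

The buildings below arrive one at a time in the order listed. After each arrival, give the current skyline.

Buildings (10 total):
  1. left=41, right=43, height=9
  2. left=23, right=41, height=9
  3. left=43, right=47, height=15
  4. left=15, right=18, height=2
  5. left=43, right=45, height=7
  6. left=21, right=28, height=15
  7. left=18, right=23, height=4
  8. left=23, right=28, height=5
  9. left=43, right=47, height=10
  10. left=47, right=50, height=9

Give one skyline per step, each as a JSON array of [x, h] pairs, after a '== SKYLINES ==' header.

== SKYLINES ==
[[41,9],[43,0]]
[[23,9],[43,0]]
[[23,9],[43,15],[47,0]]
[[15,2],[18,0],[23,9],[43,15],[47,0]]
[[15,2],[18,0],[23,9],[43,15],[47,0]]
[[15,2],[18,0],[21,15],[28,9],[43,15],[47,0]]
[[15,2],[18,4],[21,15],[28,9],[43,15],[47,0]]
[[15,2],[18,4],[21,15],[28,9],[43,15],[47,0]]
[[15,2],[18,4],[21,15],[28,9],[43,15],[47,0]]
[[15,2],[18,4],[21,15],[28,9],[43,15],[47,9],[50,0]]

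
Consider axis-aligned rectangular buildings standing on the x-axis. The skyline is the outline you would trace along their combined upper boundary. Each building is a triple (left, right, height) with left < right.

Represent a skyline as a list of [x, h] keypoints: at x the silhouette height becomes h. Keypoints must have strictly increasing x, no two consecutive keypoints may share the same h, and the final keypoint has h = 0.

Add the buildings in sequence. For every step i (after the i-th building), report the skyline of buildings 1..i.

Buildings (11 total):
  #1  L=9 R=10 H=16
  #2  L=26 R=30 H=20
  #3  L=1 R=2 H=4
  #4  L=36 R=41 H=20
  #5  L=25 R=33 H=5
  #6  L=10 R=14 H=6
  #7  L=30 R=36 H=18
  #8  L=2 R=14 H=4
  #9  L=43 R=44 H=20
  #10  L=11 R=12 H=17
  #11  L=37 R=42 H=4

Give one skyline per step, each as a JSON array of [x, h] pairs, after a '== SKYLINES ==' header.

== SKYLINES ==
[[9,16],[10,0]]
[[9,16],[10,0],[26,20],[30,0]]
[[1,4],[2,0],[9,16],[10,0],[26,20],[30,0]]
[[1,4],[2,0],[9,16],[10,0],[26,20],[30,0],[36,20],[41,0]]
[[1,4],[2,0],[9,16],[10,0],[25,5],[26,20],[30,5],[33,0],[36,20],[41,0]]
[[1,4],[2,0],[9,16],[10,6],[14,0],[25,5],[26,20],[30,5],[33,0],[36,20],[41,0]]
[[1,4],[2,0],[9,16],[10,6],[14,0],[25,5],[26,20],[30,18],[36,20],[41,0]]
[[1,4],[9,16],[10,6],[14,0],[25,5],[26,20],[30,18],[36,20],[41,0]]
[[1,4],[9,16],[10,6],[14,0],[25,5],[26,20],[30,18],[36,20],[41,0],[43,20],[44,0]]
[[1,4],[9,16],[10,6],[11,17],[12,6],[14,0],[25,5],[26,20],[30,18],[36,20],[41,0],[43,20],[44,0]]
[[1,4],[9,16],[10,6],[11,17],[12,6],[14,0],[25,5],[26,20],[30,18],[36,20],[41,4],[42,0],[43,20],[44,0]]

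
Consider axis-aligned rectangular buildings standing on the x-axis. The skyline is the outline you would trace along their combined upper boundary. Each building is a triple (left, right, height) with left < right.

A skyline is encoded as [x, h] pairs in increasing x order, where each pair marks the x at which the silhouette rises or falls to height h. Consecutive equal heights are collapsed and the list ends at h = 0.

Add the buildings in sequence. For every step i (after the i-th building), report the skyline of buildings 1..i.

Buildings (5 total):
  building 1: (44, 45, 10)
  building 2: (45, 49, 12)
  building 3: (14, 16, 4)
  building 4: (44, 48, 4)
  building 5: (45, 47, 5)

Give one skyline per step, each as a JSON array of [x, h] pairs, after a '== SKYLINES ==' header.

== SKYLINES ==
[[44,10],[45,0]]
[[44,10],[45,12],[49,0]]
[[14,4],[16,0],[44,10],[45,12],[49,0]]
[[14,4],[16,0],[44,10],[45,12],[49,0]]
[[14,4],[16,0],[44,10],[45,12],[49,0]]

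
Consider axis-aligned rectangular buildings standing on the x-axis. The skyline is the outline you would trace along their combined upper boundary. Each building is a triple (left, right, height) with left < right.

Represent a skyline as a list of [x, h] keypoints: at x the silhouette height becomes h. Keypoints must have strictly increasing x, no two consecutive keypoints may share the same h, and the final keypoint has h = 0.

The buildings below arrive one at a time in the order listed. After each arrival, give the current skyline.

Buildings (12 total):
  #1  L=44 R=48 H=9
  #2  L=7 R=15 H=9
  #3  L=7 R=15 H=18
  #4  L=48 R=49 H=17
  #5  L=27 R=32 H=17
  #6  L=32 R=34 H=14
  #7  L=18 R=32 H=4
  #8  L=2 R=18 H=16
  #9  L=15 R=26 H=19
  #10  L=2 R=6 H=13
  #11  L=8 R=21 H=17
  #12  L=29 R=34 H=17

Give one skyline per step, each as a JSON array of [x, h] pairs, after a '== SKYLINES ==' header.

== SKYLINES ==
[[44,9],[48,0]]
[[7,9],[15,0],[44,9],[48,0]]
[[7,18],[15,0],[44,9],[48,0]]
[[7,18],[15,0],[44,9],[48,17],[49,0]]
[[7,18],[15,0],[27,17],[32,0],[44,9],[48,17],[49,0]]
[[7,18],[15,0],[27,17],[32,14],[34,0],[44,9],[48,17],[49,0]]
[[7,18],[15,0],[18,4],[27,17],[32,14],[34,0],[44,9],[48,17],[49,0]]
[[2,16],[7,18],[15,16],[18,4],[27,17],[32,14],[34,0],[44,9],[48,17],[49,0]]
[[2,16],[7,18],[15,19],[26,4],[27,17],[32,14],[34,0],[44,9],[48,17],[49,0]]
[[2,16],[7,18],[15,19],[26,4],[27,17],[32,14],[34,0],[44,9],[48,17],[49,0]]
[[2,16],[7,18],[15,19],[26,4],[27,17],[32,14],[34,0],[44,9],[48,17],[49,0]]
[[2,16],[7,18],[15,19],[26,4],[27,17],[34,0],[44,9],[48,17],[49,0]]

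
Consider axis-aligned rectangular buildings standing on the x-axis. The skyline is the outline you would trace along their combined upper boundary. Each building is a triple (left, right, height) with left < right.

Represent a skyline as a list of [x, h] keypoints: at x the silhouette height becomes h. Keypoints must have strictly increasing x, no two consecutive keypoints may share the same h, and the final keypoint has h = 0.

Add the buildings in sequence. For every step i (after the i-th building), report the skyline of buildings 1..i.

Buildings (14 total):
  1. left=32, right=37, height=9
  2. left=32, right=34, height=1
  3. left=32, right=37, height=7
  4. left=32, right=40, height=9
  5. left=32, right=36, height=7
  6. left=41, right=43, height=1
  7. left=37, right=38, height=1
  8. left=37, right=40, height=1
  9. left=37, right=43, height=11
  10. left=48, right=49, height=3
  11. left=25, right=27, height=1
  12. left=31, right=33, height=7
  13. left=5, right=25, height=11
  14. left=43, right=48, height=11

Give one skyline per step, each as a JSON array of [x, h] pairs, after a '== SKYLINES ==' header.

== SKYLINES ==
[[32,9],[37,0]]
[[32,9],[37,0]]
[[32,9],[37,0]]
[[32,9],[40,0]]
[[32,9],[40,0]]
[[32,9],[40,0],[41,1],[43,0]]
[[32,9],[40,0],[41,1],[43,0]]
[[32,9],[40,0],[41,1],[43,0]]
[[32,9],[37,11],[43,0]]
[[32,9],[37,11],[43,0],[48,3],[49,0]]
[[25,1],[27,0],[32,9],[37,11],[43,0],[48,3],[49,0]]
[[25,1],[27,0],[31,7],[32,9],[37,11],[43,0],[48,3],[49,0]]
[[5,11],[25,1],[27,0],[31,7],[32,9],[37,11],[43,0],[48,3],[49,0]]
[[5,11],[25,1],[27,0],[31,7],[32,9],[37,11],[48,3],[49,0]]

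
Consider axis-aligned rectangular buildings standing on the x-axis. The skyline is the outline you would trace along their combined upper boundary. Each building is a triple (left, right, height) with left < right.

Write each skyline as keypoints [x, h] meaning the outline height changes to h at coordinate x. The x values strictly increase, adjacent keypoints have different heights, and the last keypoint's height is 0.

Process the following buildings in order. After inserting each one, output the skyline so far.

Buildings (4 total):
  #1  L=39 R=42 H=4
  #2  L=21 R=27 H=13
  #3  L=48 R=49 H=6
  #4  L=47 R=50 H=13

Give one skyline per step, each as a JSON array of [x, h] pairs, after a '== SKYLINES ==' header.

== SKYLINES ==
[[39,4],[42,0]]
[[21,13],[27,0],[39,4],[42,0]]
[[21,13],[27,0],[39,4],[42,0],[48,6],[49,0]]
[[21,13],[27,0],[39,4],[42,0],[47,13],[50,0]]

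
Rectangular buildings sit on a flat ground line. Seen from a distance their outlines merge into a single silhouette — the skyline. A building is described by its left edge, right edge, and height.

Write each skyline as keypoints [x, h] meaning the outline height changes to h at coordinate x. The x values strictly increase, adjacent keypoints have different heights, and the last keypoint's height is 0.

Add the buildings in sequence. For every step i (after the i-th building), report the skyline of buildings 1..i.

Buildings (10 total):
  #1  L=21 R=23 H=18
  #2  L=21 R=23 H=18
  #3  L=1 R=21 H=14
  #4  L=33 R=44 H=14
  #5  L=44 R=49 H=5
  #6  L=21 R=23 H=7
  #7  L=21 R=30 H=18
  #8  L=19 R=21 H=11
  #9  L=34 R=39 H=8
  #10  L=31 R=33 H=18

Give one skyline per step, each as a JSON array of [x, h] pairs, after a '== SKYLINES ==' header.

== SKYLINES ==
[[21,18],[23,0]]
[[21,18],[23,0]]
[[1,14],[21,18],[23,0]]
[[1,14],[21,18],[23,0],[33,14],[44,0]]
[[1,14],[21,18],[23,0],[33,14],[44,5],[49,0]]
[[1,14],[21,18],[23,0],[33,14],[44,5],[49,0]]
[[1,14],[21,18],[30,0],[33,14],[44,5],[49,0]]
[[1,14],[21,18],[30,0],[33,14],[44,5],[49,0]]
[[1,14],[21,18],[30,0],[33,14],[44,5],[49,0]]
[[1,14],[21,18],[30,0],[31,18],[33,14],[44,5],[49,0]]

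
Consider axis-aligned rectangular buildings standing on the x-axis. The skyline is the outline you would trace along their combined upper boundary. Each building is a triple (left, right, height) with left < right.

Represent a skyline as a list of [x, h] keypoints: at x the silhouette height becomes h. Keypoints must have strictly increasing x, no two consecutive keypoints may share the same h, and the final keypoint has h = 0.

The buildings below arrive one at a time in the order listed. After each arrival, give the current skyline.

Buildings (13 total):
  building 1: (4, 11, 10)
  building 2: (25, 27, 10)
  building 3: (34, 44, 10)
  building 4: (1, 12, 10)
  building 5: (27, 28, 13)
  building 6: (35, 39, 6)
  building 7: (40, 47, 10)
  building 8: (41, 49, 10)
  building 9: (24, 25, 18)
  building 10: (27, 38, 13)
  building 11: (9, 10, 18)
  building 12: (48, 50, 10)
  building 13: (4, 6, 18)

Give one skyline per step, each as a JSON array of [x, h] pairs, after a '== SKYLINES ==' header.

== SKYLINES ==
[[4,10],[11,0]]
[[4,10],[11,0],[25,10],[27,0]]
[[4,10],[11,0],[25,10],[27,0],[34,10],[44,0]]
[[1,10],[12,0],[25,10],[27,0],[34,10],[44,0]]
[[1,10],[12,0],[25,10],[27,13],[28,0],[34,10],[44,0]]
[[1,10],[12,0],[25,10],[27,13],[28,0],[34,10],[44,0]]
[[1,10],[12,0],[25,10],[27,13],[28,0],[34,10],[47,0]]
[[1,10],[12,0],[25,10],[27,13],[28,0],[34,10],[49,0]]
[[1,10],[12,0],[24,18],[25,10],[27,13],[28,0],[34,10],[49,0]]
[[1,10],[12,0],[24,18],[25,10],[27,13],[38,10],[49,0]]
[[1,10],[9,18],[10,10],[12,0],[24,18],[25,10],[27,13],[38,10],[49,0]]
[[1,10],[9,18],[10,10],[12,0],[24,18],[25,10],[27,13],[38,10],[50,0]]
[[1,10],[4,18],[6,10],[9,18],[10,10],[12,0],[24,18],[25,10],[27,13],[38,10],[50,0]]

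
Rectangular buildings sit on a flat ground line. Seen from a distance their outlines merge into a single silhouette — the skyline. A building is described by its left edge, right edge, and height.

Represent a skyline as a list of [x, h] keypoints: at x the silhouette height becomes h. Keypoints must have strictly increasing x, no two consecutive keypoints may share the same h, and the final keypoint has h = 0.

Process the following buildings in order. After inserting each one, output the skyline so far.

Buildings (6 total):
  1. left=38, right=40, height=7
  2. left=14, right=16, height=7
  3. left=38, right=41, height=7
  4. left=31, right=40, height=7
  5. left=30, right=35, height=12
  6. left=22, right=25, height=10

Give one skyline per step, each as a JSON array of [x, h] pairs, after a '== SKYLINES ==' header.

== SKYLINES ==
[[38,7],[40,0]]
[[14,7],[16,0],[38,7],[40,0]]
[[14,7],[16,0],[38,7],[41,0]]
[[14,7],[16,0],[31,7],[41,0]]
[[14,7],[16,0],[30,12],[35,7],[41,0]]
[[14,7],[16,0],[22,10],[25,0],[30,12],[35,7],[41,0]]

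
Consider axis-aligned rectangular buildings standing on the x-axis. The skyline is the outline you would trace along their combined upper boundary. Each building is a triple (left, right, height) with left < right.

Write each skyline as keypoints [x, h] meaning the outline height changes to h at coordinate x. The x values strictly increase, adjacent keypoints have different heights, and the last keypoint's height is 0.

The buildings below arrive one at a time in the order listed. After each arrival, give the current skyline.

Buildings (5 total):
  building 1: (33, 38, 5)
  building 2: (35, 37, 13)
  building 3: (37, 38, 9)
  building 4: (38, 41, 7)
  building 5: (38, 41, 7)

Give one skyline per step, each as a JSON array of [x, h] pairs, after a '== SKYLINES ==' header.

== SKYLINES ==
[[33,5],[38,0]]
[[33,5],[35,13],[37,5],[38,0]]
[[33,5],[35,13],[37,9],[38,0]]
[[33,5],[35,13],[37,9],[38,7],[41,0]]
[[33,5],[35,13],[37,9],[38,7],[41,0]]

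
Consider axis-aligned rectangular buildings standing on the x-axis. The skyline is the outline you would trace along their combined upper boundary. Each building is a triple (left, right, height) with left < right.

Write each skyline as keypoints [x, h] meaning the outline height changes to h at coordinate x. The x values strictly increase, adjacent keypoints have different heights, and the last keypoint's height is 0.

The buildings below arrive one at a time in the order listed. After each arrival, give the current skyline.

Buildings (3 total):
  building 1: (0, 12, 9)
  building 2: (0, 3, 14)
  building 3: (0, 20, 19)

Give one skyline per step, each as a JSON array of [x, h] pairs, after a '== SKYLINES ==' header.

== SKYLINES ==
[[0,9],[12,0]]
[[0,14],[3,9],[12,0]]
[[0,19],[20,0]]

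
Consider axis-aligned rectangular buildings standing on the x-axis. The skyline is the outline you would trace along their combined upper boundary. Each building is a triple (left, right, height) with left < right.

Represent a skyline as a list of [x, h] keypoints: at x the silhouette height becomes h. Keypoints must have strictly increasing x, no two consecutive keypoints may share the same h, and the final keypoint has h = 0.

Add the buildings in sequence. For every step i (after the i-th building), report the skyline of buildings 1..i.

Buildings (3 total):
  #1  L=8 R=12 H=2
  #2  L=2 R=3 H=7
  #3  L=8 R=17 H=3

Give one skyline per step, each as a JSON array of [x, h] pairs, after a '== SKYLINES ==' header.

== SKYLINES ==
[[8,2],[12,0]]
[[2,7],[3,0],[8,2],[12,0]]
[[2,7],[3,0],[8,3],[17,0]]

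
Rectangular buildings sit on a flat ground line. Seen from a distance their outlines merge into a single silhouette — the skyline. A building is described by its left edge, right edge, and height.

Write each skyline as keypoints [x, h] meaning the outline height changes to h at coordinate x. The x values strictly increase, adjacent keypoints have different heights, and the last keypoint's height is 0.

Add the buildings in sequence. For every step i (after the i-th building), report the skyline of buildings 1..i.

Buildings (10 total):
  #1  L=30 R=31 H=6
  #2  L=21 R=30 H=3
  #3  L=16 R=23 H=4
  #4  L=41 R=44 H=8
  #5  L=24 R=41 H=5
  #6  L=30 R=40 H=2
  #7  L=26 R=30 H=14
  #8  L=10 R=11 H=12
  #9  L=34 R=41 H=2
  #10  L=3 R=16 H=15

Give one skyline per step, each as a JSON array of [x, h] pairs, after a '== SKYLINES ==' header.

== SKYLINES ==
[[30,6],[31,0]]
[[21,3],[30,6],[31,0]]
[[16,4],[23,3],[30,6],[31,0]]
[[16,4],[23,3],[30,6],[31,0],[41,8],[44,0]]
[[16,4],[23,3],[24,5],[30,6],[31,5],[41,8],[44,0]]
[[16,4],[23,3],[24,5],[30,6],[31,5],[41,8],[44,0]]
[[16,4],[23,3],[24,5],[26,14],[30,6],[31,5],[41,8],[44,0]]
[[10,12],[11,0],[16,4],[23,3],[24,5],[26,14],[30,6],[31,5],[41,8],[44,0]]
[[10,12],[11,0],[16,4],[23,3],[24,5],[26,14],[30,6],[31,5],[41,8],[44,0]]
[[3,15],[16,4],[23,3],[24,5],[26,14],[30,6],[31,5],[41,8],[44,0]]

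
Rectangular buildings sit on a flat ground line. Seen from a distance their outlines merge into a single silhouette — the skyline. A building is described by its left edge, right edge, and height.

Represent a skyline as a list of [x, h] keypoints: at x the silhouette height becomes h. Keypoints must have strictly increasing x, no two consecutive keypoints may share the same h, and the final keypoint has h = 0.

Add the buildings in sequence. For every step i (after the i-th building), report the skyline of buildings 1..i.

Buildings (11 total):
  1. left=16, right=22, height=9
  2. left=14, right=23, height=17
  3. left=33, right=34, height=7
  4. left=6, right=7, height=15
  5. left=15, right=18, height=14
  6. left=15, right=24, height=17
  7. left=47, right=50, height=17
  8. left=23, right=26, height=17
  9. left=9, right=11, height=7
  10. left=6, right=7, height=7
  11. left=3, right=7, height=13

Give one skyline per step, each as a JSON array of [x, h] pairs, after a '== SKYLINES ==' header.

== SKYLINES ==
[[16,9],[22,0]]
[[14,17],[23,0]]
[[14,17],[23,0],[33,7],[34,0]]
[[6,15],[7,0],[14,17],[23,0],[33,7],[34,0]]
[[6,15],[7,0],[14,17],[23,0],[33,7],[34,0]]
[[6,15],[7,0],[14,17],[24,0],[33,7],[34,0]]
[[6,15],[7,0],[14,17],[24,0],[33,7],[34,0],[47,17],[50,0]]
[[6,15],[7,0],[14,17],[26,0],[33,7],[34,0],[47,17],[50,0]]
[[6,15],[7,0],[9,7],[11,0],[14,17],[26,0],[33,7],[34,0],[47,17],[50,0]]
[[6,15],[7,0],[9,7],[11,0],[14,17],[26,0],[33,7],[34,0],[47,17],[50,0]]
[[3,13],[6,15],[7,0],[9,7],[11,0],[14,17],[26,0],[33,7],[34,0],[47,17],[50,0]]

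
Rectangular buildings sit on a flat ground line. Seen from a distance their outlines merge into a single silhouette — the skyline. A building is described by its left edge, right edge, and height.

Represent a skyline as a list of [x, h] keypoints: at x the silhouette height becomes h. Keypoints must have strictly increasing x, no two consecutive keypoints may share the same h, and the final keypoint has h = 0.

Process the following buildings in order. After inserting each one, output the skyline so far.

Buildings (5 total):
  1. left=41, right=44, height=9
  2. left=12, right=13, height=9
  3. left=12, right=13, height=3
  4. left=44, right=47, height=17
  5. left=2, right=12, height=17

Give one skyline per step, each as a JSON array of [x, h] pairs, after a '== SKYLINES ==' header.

== SKYLINES ==
[[41,9],[44,0]]
[[12,9],[13,0],[41,9],[44,0]]
[[12,9],[13,0],[41,9],[44,0]]
[[12,9],[13,0],[41,9],[44,17],[47,0]]
[[2,17],[12,9],[13,0],[41,9],[44,17],[47,0]]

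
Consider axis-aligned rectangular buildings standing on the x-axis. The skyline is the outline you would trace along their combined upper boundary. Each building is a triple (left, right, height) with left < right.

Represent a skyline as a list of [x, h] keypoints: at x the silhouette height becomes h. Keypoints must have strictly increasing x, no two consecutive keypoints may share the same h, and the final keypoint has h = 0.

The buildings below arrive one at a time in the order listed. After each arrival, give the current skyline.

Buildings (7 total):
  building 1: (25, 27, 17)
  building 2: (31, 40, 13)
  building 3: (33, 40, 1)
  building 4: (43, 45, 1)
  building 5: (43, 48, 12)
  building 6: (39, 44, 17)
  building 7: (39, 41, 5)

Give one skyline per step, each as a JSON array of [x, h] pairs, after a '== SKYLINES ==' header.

== SKYLINES ==
[[25,17],[27,0]]
[[25,17],[27,0],[31,13],[40,0]]
[[25,17],[27,0],[31,13],[40,0]]
[[25,17],[27,0],[31,13],[40,0],[43,1],[45,0]]
[[25,17],[27,0],[31,13],[40,0],[43,12],[48,0]]
[[25,17],[27,0],[31,13],[39,17],[44,12],[48,0]]
[[25,17],[27,0],[31,13],[39,17],[44,12],[48,0]]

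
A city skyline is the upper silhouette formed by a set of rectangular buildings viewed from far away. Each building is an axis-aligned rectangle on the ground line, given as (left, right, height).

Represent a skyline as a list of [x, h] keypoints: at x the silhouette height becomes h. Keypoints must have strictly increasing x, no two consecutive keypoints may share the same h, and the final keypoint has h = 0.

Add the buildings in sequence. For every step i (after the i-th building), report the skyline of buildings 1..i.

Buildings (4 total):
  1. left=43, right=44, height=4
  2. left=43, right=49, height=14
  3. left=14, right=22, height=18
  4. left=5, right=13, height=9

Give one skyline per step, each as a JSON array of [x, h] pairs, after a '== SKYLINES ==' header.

== SKYLINES ==
[[43,4],[44,0]]
[[43,14],[49,0]]
[[14,18],[22,0],[43,14],[49,0]]
[[5,9],[13,0],[14,18],[22,0],[43,14],[49,0]]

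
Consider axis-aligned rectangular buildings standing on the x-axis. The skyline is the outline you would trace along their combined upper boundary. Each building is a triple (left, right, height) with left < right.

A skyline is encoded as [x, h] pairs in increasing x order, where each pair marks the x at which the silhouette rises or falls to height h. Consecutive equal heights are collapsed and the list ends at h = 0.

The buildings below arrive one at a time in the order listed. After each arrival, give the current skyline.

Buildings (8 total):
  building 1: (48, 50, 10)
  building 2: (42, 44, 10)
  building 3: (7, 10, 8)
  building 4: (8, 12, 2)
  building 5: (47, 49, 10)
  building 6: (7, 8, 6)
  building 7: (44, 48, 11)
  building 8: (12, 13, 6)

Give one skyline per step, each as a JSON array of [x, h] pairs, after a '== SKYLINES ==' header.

== SKYLINES ==
[[48,10],[50,0]]
[[42,10],[44,0],[48,10],[50,0]]
[[7,8],[10,0],[42,10],[44,0],[48,10],[50,0]]
[[7,8],[10,2],[12,0],[42,10],[44,0],[48,10],[50,0]]
[[7,8],[10,2],[12,0],[42,10],[44,0],[47,10],[50,0]]
[[7,8],[10,2],[12,0],[42,10],[44,0],[47,10],[50,0]]
[[7,8],[10,2],[12,0],[42,10],[44,11],[48,10],[50,0]]
[[7,8],[10,2],[12,6],[13,0],[42,10],[44,11],[48,10],[50,0]]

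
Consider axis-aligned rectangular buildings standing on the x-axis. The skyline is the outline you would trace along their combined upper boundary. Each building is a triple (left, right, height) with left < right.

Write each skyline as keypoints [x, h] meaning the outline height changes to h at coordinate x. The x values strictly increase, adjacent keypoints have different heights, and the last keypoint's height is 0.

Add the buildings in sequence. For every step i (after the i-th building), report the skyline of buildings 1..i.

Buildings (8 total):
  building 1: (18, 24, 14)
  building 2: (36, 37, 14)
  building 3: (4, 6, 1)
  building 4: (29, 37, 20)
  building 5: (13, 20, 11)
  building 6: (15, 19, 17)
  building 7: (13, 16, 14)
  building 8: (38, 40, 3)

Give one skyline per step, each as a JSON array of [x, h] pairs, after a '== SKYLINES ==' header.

== SKYLINES ==
[[18,14],[24,0]]
[[18,14],[24,0],[36,14],[37,0]]
[[4,1],[6,0],[18,14],[24,0],[36,14],[37,0]]
[[4,1],[6,0],[18,14],[24,0],[29,20],[37,0]]
[[4,1],[6,0],[13,11],[18,14],[24,0],[29,20],[37,0]]
[[4,1],[6,0],[13,11],[15,17],[19,14],[24,0],[29,20],[37,0]]
[[4,1],[6,0],[13,14],[15,17],[19,14],[24,0],[29,20],[37,0]]
[[4,1],[6,0],[13,14],[15,17],[19,14],[24,0],[29,20],[37,0],[38,3],[40,0]]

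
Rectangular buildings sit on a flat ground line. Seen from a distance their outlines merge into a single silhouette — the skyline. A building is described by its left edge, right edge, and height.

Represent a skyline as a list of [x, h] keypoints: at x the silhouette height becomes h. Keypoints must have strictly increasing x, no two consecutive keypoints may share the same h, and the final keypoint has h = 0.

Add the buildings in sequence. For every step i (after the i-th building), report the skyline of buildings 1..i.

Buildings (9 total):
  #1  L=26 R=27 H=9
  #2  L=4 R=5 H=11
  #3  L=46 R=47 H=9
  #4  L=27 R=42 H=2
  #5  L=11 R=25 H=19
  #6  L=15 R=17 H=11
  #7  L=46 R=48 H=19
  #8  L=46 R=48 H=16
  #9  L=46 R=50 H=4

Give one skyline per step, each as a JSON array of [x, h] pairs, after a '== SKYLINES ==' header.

== SKYLINES ==
[[26,9],[27,0]]
[[4,11],[5,0],[26,9],[27,0]]
[[4,11],[5,0],[26,9],[27,0],[46,9],[47,0]]
[[4,11],[5,0],[26,9],[27,2],[42,0],[46,9],[47,0]]
[[4,11],[5,0],[11,19],[25,0],[26,9],[27,2],[42,0],[46,9],[47,0]]
[[4,11],[5,0],[11,19],[25,0],[26,9],[27,2],[42,0],[46,9],[47,0]]
[[4,11],[5,0],[11,19],[25,0],[26,9],[27,2],[42,0],[46,19],[48,0]]
[[4,11],[5,0],[11,19],[25,0],[26,9],[27,2],[42,0],[46,19],[48,0]]
[[4,11],[5,0],[11,19],[25,0],[26,9],[27,2],[42,0],[46,19],[48,4],[50,0]]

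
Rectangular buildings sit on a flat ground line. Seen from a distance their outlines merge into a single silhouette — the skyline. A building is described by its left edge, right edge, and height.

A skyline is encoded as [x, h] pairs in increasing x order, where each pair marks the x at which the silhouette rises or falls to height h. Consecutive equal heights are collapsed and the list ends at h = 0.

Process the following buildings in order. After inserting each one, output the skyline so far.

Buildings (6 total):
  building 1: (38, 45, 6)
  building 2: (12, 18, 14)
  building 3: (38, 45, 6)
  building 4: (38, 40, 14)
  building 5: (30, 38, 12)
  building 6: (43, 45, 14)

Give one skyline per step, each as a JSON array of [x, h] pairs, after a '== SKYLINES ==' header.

== SKYLINES ==
[[38,6],[45,0]]
[[12,14],[18,0],[38,6],[45,0]]
[[12,14],[18,0],[38,6],[45,0]]
[[12,14],[18,0],[38,14],[40,6],[45,0]]
[[12,14],[18,0],[30,12],[38,14],[40,6],[45,0]]
[[12,14],[18,0],[30,12],[38,14],[40,6],[43,14],[45,0]]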